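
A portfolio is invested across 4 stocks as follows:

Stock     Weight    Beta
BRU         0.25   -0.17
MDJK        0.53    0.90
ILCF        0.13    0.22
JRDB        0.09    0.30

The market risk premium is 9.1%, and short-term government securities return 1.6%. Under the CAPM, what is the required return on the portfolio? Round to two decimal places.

β_P = Σ w_i β_i = 0.25×-0.17 + 0.53×0.90 + 0.13×0.22 + 0.09×0.30 = 0.4901
E(R_P) = R_f + β_P × MRP = 1.6% + 0.4901 × 9.1% = 6.06%

6.06%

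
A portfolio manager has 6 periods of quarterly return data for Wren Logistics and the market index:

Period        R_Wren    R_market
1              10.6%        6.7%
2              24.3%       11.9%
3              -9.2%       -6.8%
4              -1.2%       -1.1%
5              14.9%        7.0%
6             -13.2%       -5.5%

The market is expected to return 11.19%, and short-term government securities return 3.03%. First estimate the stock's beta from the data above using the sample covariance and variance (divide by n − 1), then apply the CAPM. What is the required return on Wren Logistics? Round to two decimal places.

Mean R_i = (10.6 + 24.3 − 9.2 − 1.2 + 14.9 − 13.2) / 6 = 4.3667%
Mean R_m = (6.7 + 11.9 − 6.8 − 1.1 + 7.0 − 5.5) / 6 = 2.0333%
Σ(R_i − R̄_i)(R_m − R̄_m) = 547.6967  ⇒  Cov = 547.6967 / 5 = 109.5393
Σ(R_m − R̄_m)² = 288.3933  ⇒  Var(R_m) = 288.3933 / 5 = 57.6787
β = Cov / Var(R_m) = 109.5393 / 57.6787 = 1.8991
MRP = 11.19% − 3.03% = 8.16%
E(R) = R_f + β × MRP = 3.03% + 1.8991 × 8.16% = 18.53%

18.53%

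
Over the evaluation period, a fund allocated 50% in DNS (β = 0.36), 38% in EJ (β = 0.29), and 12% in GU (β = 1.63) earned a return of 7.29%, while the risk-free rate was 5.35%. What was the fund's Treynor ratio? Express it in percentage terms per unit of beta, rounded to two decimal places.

β_P = 0.50×0.36 + 0.38×0.29 + 0.12×1.63 = 0.4858
Treynor = (R_P − R_f) / β_P = (7.29% − 5.35%) / 0.4858 = 1.94% / 0.4858 = 3.99%

3.99%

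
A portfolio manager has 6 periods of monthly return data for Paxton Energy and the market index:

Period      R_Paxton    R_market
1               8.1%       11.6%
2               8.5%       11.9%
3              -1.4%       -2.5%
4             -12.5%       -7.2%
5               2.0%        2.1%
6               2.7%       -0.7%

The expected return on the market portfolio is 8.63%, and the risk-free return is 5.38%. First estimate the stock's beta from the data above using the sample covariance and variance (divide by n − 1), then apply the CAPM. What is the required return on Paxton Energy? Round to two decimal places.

8.32%

Mean R_i = (8.1 + 8.5 − 1.4 − 12.5 + 2.0 + 2.7) / 6 = 1.2333%
Mean R_m = (11.6 + 11.9 − 2.5 − 7.2 + 2.1 − 0.7) / 6 = 2.5333%
Σ(R_i − R̄_i)(R_m − R̄_m) = 272.1733  ⇒  Cov = 272.1733 / 5 = 54.4347
Σ(R_m − R̄_m)² = 300.6533  ⇒  Var(R_m) = 300.6533 / 5 = 60.1307
β = Cov / Var(R_m) = 54.4347 / 60.1307 = 0.9053
MRP = 8.63% − 5.38% = 3.25%
E(R) = R_f + β × MRP = 5.38% + 0.9053 × 3.25% = 8.32%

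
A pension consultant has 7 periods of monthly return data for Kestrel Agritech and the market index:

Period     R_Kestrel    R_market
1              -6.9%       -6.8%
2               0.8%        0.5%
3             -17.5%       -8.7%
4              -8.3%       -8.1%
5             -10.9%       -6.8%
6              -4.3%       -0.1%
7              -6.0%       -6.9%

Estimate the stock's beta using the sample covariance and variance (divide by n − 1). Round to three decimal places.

1.180

Mean R_i = (-6.9 + 0.8 − 17.5 − 8.3 − 10.9 − 4.3 − 6.0) / 7 = -7.5857%
Mean R_m = (-6.8 + 0.5 − 8.7 − 8.1 − 6.8 − 0.1 − 6.9) / 7 = -5.2714%
Σ(R_i − R̄_i)(R_m − R̄_m) = 102.8371  ⇒  Cov = 102.8371 / 6 = 17.1395
Σ(R_m − R̄_m)² = 87.1343  ⇒  Var(R_m) = 87.1343 / 6 = 14.5224
β = Cov / Var(R_m) = 17.1395 / 14.5224 = 1.1802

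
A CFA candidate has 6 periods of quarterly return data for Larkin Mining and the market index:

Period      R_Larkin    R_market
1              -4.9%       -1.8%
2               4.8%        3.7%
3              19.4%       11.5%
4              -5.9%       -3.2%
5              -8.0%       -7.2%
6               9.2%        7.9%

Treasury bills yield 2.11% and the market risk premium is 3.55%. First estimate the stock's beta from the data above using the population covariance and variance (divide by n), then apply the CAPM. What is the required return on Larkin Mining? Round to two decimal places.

7.32%

Mean R_i = (-4.9 + 4.8 + 19.4 − 5.9 − 8.0 + 9.2) / 6 = 2.4333%
Mean R_m = (-1.8 + 3.7 + 11.5 − 3.2 − 7.2 + 7.9) / 6 = 1.8167%
Σ(R_i − R̄_i)(R_m − R̄_m) = 372.3167  ⇒  Cov = 372.3167 / 6 = 62.0528
Σ(R_m − R̄_m)² = 253.8683  ⇒  Var(R_m) = 253.8683 / 6 = 42.3114
β = Cov / Var(R_m) = 62.0528 / 42.3114 = 1.4666
E(R) = R_f + β × MRP = 2.11% + 1.4666 × 3.55% = 7.32%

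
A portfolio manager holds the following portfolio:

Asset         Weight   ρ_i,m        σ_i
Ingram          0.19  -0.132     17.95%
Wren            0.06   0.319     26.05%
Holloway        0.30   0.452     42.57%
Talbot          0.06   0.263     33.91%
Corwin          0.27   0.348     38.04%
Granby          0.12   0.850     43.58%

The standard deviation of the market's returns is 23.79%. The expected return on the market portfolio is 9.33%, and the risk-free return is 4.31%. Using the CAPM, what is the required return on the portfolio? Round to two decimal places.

β_Ingram = -0.132 × 17.95% / 23.79% = -0.0996
β_Wren = 0.319 × 26.05% / 23.79% = 0.3493
β_Holloway = 0.452 × 42.57% / 23.79% = 0.8088
β_Talbot = 0.263 × 33.91% / 23.79% = 0.3749
β_Corwin = 0.348 × 38.04% / 23.79% = 0.5564
β_Granby = 0.850 × 43.58% / 23.79% = 1.5571
β_P = Σ w_i β_i = 0.19×-0.0996 + 0.06×0.3493 + 0.30×0.8088 + 0.06×0.3749 + 0.27×0.5564 + 0.12×1.5571 = 0.6042
MRP = 9.33% − 4.31% = 5.02%
E(R_P) = R_f + β_P × MRP = 4.31% + 0.6042 × 5.02% = 7.34%

7.34%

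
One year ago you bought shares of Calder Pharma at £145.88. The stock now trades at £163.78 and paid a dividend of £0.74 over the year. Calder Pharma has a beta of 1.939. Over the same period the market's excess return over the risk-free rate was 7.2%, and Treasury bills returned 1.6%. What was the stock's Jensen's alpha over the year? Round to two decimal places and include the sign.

-2.78%

Realised HPR = (P1 + D1 − P0) / P0 = (163.78 + 0.74 − 145.88) / 145.88 = 18.64 / 145.88 = 12.7776%
CAPM required = R_f + β·MRP = 1.6% + 1.939 × 7.2% = 15.5608%
α = realised − required = 12.7776% − 15.5608% = -2.78%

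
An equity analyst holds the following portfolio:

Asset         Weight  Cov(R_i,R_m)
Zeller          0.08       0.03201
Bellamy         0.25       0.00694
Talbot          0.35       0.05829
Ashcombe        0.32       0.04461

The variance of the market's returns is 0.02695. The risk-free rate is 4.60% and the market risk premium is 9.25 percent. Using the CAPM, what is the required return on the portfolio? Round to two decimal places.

17.98%

β_Zeller = 0.03201 / 0.02695 = 1.1878
β_Bellamy = 0.00694 / 0.02695 = 0.2575
β_Talbot = 0.05829 / 0.02695 = 2.1629
β_Ashcombe = 0.04461 / 0.02695 = 1.6553
β_P = Σ w_i β_i = 0.08×1.1878 + 0.25×0.2575 + 0.35×2.1629 + 0.32×1.6553 = 1.4461
E(R_P) = R_f + β_P × MRP = 4.60% + 1.4461 × 9.25% = 17.98%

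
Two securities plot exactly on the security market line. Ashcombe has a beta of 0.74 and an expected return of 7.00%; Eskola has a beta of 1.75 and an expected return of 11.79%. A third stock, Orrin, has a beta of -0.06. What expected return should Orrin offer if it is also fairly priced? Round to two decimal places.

3.21%

MRP (SML slope) = (11.79% − 7.00%) / (1.75 − 0.74) = 4.79% / 1.01 = 4.7426%
R_f (intercept) = 7.00% − 0.74 × 4.7426% = 3.4905%
E(R_Orrin) = R_f + β × MRP = 3.4905% + -0.06 × 4.7426% = 3.21%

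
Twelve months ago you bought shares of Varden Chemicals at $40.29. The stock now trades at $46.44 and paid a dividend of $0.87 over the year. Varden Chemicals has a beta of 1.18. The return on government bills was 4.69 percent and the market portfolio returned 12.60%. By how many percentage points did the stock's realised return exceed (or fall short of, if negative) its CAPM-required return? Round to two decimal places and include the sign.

+3.40%

Realised HPR = (P1 + D1 − P0) / P0 = (46.44 + 0.87 − 40.29) / 40.29 = 7.02 / 40.29 = 17.4237%
MRP = 12.60% − 4.69% = 7.91%
CAPM required = R_f + β·MRP = 4.69% + 1.18 × 7.91% = 14.0238%
α = realised − required = 17.4237% − 14.0238% = +3.40%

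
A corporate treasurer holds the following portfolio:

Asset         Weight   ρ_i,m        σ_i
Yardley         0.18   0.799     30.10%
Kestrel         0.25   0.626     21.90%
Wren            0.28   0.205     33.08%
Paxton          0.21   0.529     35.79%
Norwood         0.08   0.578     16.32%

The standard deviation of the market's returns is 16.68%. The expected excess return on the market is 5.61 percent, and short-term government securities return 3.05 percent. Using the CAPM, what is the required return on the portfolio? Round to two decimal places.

7.89%

β_Yardley = 0.799 × 30.10% / 16.68% = 1.4418
β_Kestrel = 0.626 × 21.90% / 16.68% = 0.8219
β_Wren = 0.205 × 33.08% / 16.68% = 0.4066
β_Paxton = 0.529 × 35.79% / 16.68% = 1.1351
β_Norwood = 0.578 × 16.32% / 16.68% = 0.5655
β_P = Σ w_i β_i = 0.18×1.4418 + 0.25×0.8219 + 0.28×0.4066 + 0.21×1.1351 + 0.08×0.5655 = 0.8625
E(R_P) = R_f + β_P × MRP = 3.05% + 0.8625 × 5.61% = 7.89%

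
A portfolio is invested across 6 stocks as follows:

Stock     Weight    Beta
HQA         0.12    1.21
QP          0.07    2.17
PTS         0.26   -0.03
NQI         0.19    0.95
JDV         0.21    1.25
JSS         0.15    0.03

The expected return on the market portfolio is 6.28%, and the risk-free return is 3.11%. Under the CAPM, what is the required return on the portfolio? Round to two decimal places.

β_P = Σ w_i β_i = 0.12×1.21 + 0.07×2.17 + 0.26×-0.03 + 0.19×0.95 + 0.21×1.25 + 0.15×0.03 = 0.7368
MRP = 6.28% − 3.11% = 3.17%
E(R_P) = R_f + β_P × MRP = 3.11% + 0.7368 × 3.17% = 5.45%

5.45%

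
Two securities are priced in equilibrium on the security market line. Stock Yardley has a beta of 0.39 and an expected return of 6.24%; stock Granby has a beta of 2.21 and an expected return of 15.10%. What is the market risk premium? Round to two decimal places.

Both satisfy E(R) = R_f + β·MRP, so the slope of the SML is
MRP = (15.10% − 6.24%) / (2.21 − 0.39) = 8.86% / 1.82 = 4.8681%

4.87%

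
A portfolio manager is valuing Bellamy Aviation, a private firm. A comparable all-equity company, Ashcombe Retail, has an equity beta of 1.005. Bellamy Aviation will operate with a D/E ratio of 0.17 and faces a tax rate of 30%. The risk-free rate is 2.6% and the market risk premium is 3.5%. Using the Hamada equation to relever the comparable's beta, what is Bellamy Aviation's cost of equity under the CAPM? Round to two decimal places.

6.54%

β_L = β_U × [1 + (1 − t)(D/E)] = 1.005 × [1 + (1 − 0.30) × 0.17]
    = 1.005 × [1 + 0.70 × 0.17] = 1.005 × 1.1190 = 1.1246
E(R) = R_f + β_L × MRP = 2.6% + 1.1246 × 3.5% = 6.54%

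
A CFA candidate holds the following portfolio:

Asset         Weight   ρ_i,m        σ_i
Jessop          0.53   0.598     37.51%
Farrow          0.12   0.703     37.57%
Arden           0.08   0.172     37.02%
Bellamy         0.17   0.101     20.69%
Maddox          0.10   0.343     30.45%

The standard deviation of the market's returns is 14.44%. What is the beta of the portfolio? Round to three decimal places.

1.175

β_Jessop = 0.598 × 37.51% / 14.44% = 1.5534
β_Farrow = 0.703 × 37.57% / 14.44% = 1.8291
β_Arden = 0.172 × 37.02% / 14.44% = 0.4410
β_Bellamy = 0.101 × 20.69% / 14.44% = 0.1447
β_Maddox = 0.343 × 30.45% / 14.44% = 0.7233
β_P = Σ w_i β_i = 0.53×1.5534 + 0.12×1.8291 + 0.08×0.4410 + 0.17×0.1447 + 0.10×0.7233 = 1.1750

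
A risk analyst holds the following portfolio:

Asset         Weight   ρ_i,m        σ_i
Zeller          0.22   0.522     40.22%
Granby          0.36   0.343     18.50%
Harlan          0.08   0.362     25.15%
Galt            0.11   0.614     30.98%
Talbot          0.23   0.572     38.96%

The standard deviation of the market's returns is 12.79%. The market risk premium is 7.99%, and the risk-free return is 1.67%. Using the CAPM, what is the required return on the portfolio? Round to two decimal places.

β_Zeller = 0.522 × 40.22% / 12.79% = 1.6415
β_Granby = 0.343 × 18.50% / 12.79% = 0.4961
β_Harlan = 0.362 × 25.15% / 12.79% = 0.7118
β_Galt = 0.614 × 30.98% / 12.79% = 1.4872
β_Talbot = 0.572 × 38.96% / 12.79% = 1.7424
β_P = Σ w_i β_i = 0.22×1.6415 + 0.36×0.4961 + 0.08×0.7118 + 0.11×1.4872 + 0.23×1.7424 = 1.1610
E(R_P) = R_f + β_P × MRP = 1.67% + 1.1610 × 7.99% = 10.95%

10.95%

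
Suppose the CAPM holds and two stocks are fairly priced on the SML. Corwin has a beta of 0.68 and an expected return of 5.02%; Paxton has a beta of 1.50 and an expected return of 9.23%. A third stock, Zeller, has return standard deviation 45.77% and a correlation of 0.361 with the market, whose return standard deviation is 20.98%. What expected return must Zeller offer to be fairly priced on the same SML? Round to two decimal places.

MRP = (9.23% − 5.02%) / (1.50 − 0.68) = 5.1341%
R_f = 5.02% − 0.68 × 5.1341% = 1.5288%
β_Zeller = ρ·σ_i/σ_m = 0.361 × 45.77 / 20.98 = 0.7876
E(R_Zeller) = R_f + β × MRP = 1.5288% + 0.7876 × 5.1341% = 5.57%

5.57%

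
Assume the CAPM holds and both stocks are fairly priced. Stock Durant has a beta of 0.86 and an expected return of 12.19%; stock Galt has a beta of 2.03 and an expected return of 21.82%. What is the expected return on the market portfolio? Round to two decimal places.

Both satisfy E(R) = R_f + β·MRP, so the slope of the SML is
MRP = (21.82% − 12.19%) / (2.03 − 0.86) = 9.63% / 1.17 = 8.2308%
R_f = E(R_Durant) − β_Durant·MRP = 12.19% − 0.86 × 8.2308% = 5.1115%
E(R_m) = R_f + MRP = 5.1115% + 8.2308% = 13.34%

13.34%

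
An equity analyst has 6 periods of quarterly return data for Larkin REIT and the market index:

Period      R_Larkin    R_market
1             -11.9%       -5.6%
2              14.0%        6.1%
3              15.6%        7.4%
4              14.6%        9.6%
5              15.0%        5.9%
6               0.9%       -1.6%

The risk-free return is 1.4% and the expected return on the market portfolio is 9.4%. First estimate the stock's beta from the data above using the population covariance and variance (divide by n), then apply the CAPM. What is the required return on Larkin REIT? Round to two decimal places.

Mean R_i = (-11.9 + 14.0 + 15.6 + 14.6 + 15.0 + 0.9) / 6 = 8.0333%
Mean R_m = (-5.6 + 6.1 + 7.4 + 9.6 + 5.9 − 1.6) / 6 = 3.6333%
Σ(R_i − R̄_i)(R_m − R̄_m) = 319.5733  ⇒  Cov = 319.5733 / 6 = 53.2622
Σ(R_m − R̄_m)² = 173.6533  ⇒  Var(R_m) = 173.6533 / 6 = 28.9422
β = Cov / Var(R_m) = 53.2622 / 28.9422 = 1.8403
MRP = 9.4% − 1.4% = 8.00%
E(R) = R_f + β × MRP = 1.4% + 1.8403 × 8.0% = 16.12%

16.12%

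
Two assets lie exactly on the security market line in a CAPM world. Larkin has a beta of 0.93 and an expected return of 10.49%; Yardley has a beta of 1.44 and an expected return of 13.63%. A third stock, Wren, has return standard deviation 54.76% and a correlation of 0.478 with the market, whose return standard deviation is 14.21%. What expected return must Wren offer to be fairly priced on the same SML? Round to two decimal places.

MRP = (13.63% − 10.49%) / (1.44 − 0.93) = 6.1569%
R_f = 10.49% − 0.93 × 6.1569% = 4.7641%
β_Wren = ρ·σ_i/σ_m = 0.478 × 54.76 / 14.21 = 1.8420
E(R_Wren) = R_f + β × MRP = 4.7641% + 1.8420 × 6.1569% = 16.11%

16.11%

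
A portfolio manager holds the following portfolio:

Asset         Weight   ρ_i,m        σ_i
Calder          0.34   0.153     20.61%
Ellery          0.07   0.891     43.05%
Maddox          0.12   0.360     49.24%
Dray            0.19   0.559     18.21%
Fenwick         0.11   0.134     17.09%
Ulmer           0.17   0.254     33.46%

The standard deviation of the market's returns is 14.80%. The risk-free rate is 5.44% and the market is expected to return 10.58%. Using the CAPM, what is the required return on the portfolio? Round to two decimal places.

β_Calder = 0.153 × 20.61% / 14.80% = 0.2131
β_Ellery = 0.891 × 43.05% / 14.80% = 2.5917
β_Maddox = 0.360 × 49.24% / 14.80% = 1.1977
β_Dray = 0.559 × 18.21% / 14.80% = 0.6878
β_Fenwick = 0.134 × 17.09% / 14.80% = 0.1547
β_Ulmer = 0.254 × 33.46% / 14.80% = 0.5742
β_P = Σ w_i β_i = 0.34×0.2131 + 0.07×2.5917 + 0.12×1.1977 + 0.19×0.6878 + 0.11×0.1547 + 0.17×0.5742 = 0.6429
MRP = 10.58% − 5.44% = 5.14%
E(R_P) = R_f + β_P × MRP = 5.44% + 0.6429 × 5.14% = 8.74%

8.74%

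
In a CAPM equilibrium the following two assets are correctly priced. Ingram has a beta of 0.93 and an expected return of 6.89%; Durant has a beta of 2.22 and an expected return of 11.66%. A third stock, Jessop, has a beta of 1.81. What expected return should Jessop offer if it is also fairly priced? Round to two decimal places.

10.14%

MRP (SML slope) = (11.66% − 6.89%) / (2.22 − 0.93) = 4.77% / 1.29 = 3.6977%
R_f (intercept) = 6.89% − 0.93 × 3.6977% = 3.4511%
E(R_Jessop) = R_f + β × MRP = 3.4511% + 1.81 × 3.6977% = 10.14%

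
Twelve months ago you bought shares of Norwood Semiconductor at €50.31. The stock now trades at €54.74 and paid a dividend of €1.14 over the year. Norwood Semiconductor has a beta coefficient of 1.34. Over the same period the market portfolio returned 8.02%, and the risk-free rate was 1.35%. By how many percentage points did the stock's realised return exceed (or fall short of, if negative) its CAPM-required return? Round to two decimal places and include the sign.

Realised HPR = (P1 + D1 − P0) / P0 = (54.74 + 1.14 − 50.31) / 50.31 = 5.57 / 50.31 = 11.0714%
MRP = 8.02% − 1.35% = 6.67%
CAPM required = R_f + β·MRP = 1.35% + 1.34 × 6.67% = 10.2878%
α = realised − required = 11.0714% − 10.2878% = +0.78%

+0.78%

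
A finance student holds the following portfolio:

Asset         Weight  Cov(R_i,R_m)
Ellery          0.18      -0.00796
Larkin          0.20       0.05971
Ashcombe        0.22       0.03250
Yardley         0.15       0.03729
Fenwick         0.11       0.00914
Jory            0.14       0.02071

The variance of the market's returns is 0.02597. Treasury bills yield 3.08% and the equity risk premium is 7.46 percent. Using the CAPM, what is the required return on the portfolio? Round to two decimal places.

10.88%

β_Ellery = -0.00796 / 0.02597 = -0.3065
β_Larkin = 0.05971 / 0.02597 = 2.2992
β_Ashcombe = 0.03250 / 0.02597 = 1.2514
β_Yardley = 0.03729 / 0.02597 = 1.4359
β_Fenwick = 0.00914 / 0.02597 = 0.3519
β_Jory = 0.02071 / 0.02597 = 0.7975
β_P = Σ w_i β_i = 0.18×-0.3065 + 0.20×2.2992 + 0.22×1.2514 + 0.15×1.4359 + 0.11×0.3519 + 0.14×0.7975 = 1.0457
E(R_P) = R_f + β_P × MRP = 3.08% + 1.0457 × 7.46% = 10.88%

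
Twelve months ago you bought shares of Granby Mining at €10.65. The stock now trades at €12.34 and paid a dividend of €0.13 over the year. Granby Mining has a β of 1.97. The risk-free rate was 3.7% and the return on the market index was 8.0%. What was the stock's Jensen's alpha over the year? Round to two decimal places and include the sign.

+4.92%

Realised HPR = (P1 + D1 − P0) / P0 = (12.34 + 0.13 − 10.65) / 10.65 = 1.82 / 10.65 = 17.0892%
MRP = 8.0% − 3.7% = 4.30%
CAPM required = R_f + β·MRP = 3.7% + 1.97 × 4.3% = 12.1710%
α = realised − required = 17.0892% − 12.1710% = +4.92%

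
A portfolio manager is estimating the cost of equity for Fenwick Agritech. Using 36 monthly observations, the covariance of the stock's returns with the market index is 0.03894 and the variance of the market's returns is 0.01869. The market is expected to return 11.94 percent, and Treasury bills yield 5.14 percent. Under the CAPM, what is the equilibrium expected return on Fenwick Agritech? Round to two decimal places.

β = Cov(R_i, R_m) / Var(R_m) = 0.03894 / 0.01869 = 2.0835
MRP = 11.94% − 5.14% = 6.80%
E(R) = R_f + β × MRP = 5.14% + 2.0835 × 6.80% = 19.31%

19.31%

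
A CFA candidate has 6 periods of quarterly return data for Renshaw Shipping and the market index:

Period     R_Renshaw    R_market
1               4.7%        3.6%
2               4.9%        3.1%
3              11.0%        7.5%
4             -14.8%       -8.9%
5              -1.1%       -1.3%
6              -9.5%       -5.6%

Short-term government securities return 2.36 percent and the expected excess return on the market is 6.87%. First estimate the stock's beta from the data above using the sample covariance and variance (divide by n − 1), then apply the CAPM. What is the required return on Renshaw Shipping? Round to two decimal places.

13.16%

Mean R_i = (4.7 + 4.9 + 11.0 − 14.8 − 1.1 − 9.5) / 6 = -0.8000%
Mean R_m = (3.6 + 3.1 + 7.5 − 8.9 − 1.3 − 5.6) / 6 = -0.2667%
Σ(R_i − R̄_i)(R_m − R̄_m) = 299.6800  ⇒  Cov = 299.6800 / 5 = 59.9360
Σ(R_m − R̄_m)² = 190.6533  ⇒  Var(R_m) = 190.6533 / 5 = 38.1307
β = Cov / Var(R_m) = 59.9360 / 38.1307 = 1.5719
E(R) = R_f + β × MRP = 2.36% + 1.5719 × 6.87% = 13.16%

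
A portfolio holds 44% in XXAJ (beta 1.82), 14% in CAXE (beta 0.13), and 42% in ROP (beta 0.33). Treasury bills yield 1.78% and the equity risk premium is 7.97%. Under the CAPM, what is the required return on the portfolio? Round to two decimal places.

9.41%

β_P = Σ w_i β_i = 0.44×1.82 + 0.14×0.13 + 0.42×0.33 = 0.9576
E(R_P) = R_f + β_P × MRP = 1.78% + 0.9576 × 7.97% = 9.41%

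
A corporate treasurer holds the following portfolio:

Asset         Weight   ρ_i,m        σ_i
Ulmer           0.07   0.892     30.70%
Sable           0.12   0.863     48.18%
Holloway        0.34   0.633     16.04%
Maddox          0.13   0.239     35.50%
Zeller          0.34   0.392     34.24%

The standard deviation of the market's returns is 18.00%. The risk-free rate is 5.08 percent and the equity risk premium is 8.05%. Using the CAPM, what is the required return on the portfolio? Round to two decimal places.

β_Ulmer = 0.892 × 30.70% / 18.00% = 1.5214
β_Sable = 0.863 × 48.18% / 18.00% = 2.3100
β_Holloway = 0.633 × 16.04% / 18.00% = 0.5641
β_Maddox = 0.239 × 35.50% / 18.00% = 0.4714
β_Zeller = 0.392 × 34.24% / 18.00% = 0.7457
β_P = Σ w_i β_i = 0.07×1.5214 + 0.12×2.3100 + 0.34×0.5641 + 0.13×0.4714 + 0.34×0.7457 = 0.8903
E(R_P) = R_f + β_P × MRP = 5.08% + 0.8903 × 8.05% = 12.25%

12.25%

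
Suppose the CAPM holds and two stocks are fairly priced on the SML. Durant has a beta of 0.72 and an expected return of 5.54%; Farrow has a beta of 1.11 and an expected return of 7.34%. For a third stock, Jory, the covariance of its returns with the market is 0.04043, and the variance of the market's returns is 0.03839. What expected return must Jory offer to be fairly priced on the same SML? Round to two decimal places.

7.08%

MRP = (7.34% − 5.54%) / (1.11 − 0.72) = 4.6154%
R_f = 5.54% − 0.72 × 4.6154% = 2.2169%
β_Jory = Cov / Var(R_m) = 0.04043 / 0.03839 = 1.0531
E(R_Jory) = R_f + β × MRP = 2.2169% + 1.0531 × 4.6154% = 7.08%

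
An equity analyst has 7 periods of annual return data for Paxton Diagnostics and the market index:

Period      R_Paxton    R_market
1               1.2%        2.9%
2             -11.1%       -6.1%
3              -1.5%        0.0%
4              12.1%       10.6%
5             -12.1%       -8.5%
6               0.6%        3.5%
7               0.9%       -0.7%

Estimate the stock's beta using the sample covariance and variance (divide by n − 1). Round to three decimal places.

1.262

Mean R_i = (1.2 − 11.1 − 1.5 + 12.1 − 12.1 + 0.6 + 0.9) / 7 = -1.4143%
Mean R_m = (2.9 − 6.1 + 0.0 + 10.6 − 8.5 + 3.5 − 0.7) / 7 = 0.2429%
Σ(R_i − R̄_i)(R_m − R̄_m) = 306.1743  ⇒  Cov = 306.1743 / 6 = 51.0291
Σ(R_m − R̄_m)² = 242.5571  ⇒  Var(R_m) = 242.5571 / 6 = 40.4262
β = Cov / Var(R_m) = 51.0291 / 40.4262 = 1.2623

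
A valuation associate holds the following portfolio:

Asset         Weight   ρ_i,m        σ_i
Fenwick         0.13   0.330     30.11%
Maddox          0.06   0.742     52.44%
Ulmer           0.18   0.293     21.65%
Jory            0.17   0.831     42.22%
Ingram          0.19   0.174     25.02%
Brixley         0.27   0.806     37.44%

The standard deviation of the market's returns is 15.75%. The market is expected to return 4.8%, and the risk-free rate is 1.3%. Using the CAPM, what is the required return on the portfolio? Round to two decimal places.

5.68%

β_Fenwick = 0.330 × 30.11% / 15.75% = 0.6309
β_Maddox = 0.742 × 52.44% / 15.75% = 2.4705
β_Ulmer = 0.293 × 21.65% / 15.75% = 0.4028
β_Jory = 0.831 × 42.22% / 15.75% = 2.2276
β_Ingram = 0.174 × 25.02% / 15.75% = 0.2764
β_Brixley = 0.806 × 37.44% / 15.75% = 1.9160
β_P = Σ w_i β_i = 0.13×0.6309 + 0.06×2.4705 + 0.18×0.4028 + 0.17×2.2276 + 0.19×0.2764 + 0.27×1.9160 = 1.2513
MRP = 4.8% − 1.3% = 3.50%
E(R_P) = R_f + β_P × MRP = 1.3% + 1.2513 × 3.5% = 5.68%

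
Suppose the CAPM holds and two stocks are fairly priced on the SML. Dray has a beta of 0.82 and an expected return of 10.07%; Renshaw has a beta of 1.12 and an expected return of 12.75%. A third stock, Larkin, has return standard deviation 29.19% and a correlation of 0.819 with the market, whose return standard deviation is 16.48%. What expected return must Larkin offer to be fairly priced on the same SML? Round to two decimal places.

15.70%

MRP = (12.75% − 10.07%) / (1.12 − 0.82) = 8.9333%
R_f = 10.07% − 0.82 × 8.9333% = 2.7447%
β_Larkin = ρ·σ_i/σ_m = 0.819 × 29.19 / 16.48 = 1.4506
E(R_Larkin) = R_f + β × MRP = 2.7447% + 1.4506 × 8.9333% = 15.70%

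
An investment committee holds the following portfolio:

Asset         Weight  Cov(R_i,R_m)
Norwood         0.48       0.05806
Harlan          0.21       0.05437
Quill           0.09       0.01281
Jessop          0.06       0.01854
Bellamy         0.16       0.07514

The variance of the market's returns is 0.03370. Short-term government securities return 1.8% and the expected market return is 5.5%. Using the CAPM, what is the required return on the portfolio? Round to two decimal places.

7.68%

β_Norwood = 0.05806 / 0.03370 = 1.7228
β_Harlan = 0.05437 / 0.03370 = 1.6134
β_Quill = 0.01281 / 0.03370 = 0.3801
β_Jessop = 0.01854 / 0.03370 = 0.5501
β_Bellamy = 0.07514 / 0.03370 = 2.2297
β_P = Σ w_i β_i = 0.48×1.7228 + 0.21×1.6134 + 0.09×0.3801 + 0.06×0.5501 + 0.16×2.2297 = 1.5897
MRP = 5.5% − 1.8% = 3.70%
E(R_P) = R_f + β_P × MRP = 1.8% + 1.5897 × 3.7% = 7.68%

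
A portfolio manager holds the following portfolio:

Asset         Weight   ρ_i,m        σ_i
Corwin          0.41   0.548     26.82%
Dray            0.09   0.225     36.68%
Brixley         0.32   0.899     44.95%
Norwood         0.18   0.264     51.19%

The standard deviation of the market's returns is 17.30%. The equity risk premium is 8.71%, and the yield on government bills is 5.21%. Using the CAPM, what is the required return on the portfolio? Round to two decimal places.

β_Corwin = 0.548 × 26.82% / 17.30% = 0.8496
β_Dray = 0.225 × 36.68% / 17.30% = 0.4771
β_Brixley = 0.899 × 44.95% / 17.30% = 2.3358
β_Norwood = 0.264 × 51.19% / 17.30% = 0.7812
β_P = Σ w_i β_i = 0.41×0.8496 + 0.09×0.4771 + 0.32×2.3358 + 0.18×0.7812 = 1.2793
E(R_P) = R_f + β_P × MRP = 5.21% + 1.2793 × 8.71% = 16.35%

16.35%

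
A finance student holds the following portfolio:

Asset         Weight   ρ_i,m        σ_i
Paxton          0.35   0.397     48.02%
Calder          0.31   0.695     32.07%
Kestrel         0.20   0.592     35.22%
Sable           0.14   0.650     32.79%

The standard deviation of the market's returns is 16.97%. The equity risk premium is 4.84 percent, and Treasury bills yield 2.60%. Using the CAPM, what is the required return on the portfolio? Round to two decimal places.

β_Paxton = 0.397 × 48.02% / 16.97% = 1.1234
β_Calder = 0.695 × 32.07% / 16.97% = 1.3134
β_Kestrel = 0.592 × 35.22% / 16.97% = 1.2287
β_Sable = 0.650 × 32.79% / 16.97% = 1.2560
β_P = Σ w_i β_i = 0.35×1.1234 + 0.31×1.3134 + 0.20×1.2287 + 0.14×1.2560 = 1.2219
E(R_P) = R_f + β_P × MRP = 2.60% + 1.2219 × 4.84% = 8.51%

8.51%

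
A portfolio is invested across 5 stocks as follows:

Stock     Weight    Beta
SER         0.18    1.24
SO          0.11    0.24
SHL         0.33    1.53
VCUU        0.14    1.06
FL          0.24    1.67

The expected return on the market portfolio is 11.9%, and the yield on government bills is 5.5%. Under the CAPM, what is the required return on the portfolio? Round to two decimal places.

13.84%

β_P = Σ w_i β_i = 0.18×1.24 + 0.11×0.24 + 0.33×1.53 + 0.14×1.06 + 0.24×1.67 = 1.3037
MRP = 11.9% − 5.5% = 6.40%
E(R_P) = R_f + β_P × MRP = 5.5% + 1.3037 × 6.4% = 13.84%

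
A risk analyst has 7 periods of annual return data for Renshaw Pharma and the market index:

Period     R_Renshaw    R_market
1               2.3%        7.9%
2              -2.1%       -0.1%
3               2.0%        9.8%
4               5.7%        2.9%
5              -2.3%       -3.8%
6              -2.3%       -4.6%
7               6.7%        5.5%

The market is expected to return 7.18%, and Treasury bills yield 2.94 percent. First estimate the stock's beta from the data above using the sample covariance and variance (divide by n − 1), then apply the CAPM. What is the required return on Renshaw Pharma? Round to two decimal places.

4.86%

Mean R_i = (2.3 − 2.1 + 2.0 + 5.7 − 2.3 − 2.3 + 6.7) / 7 = 1.4286%
Mean R_m = (7.9 − 0.1 + 9.8 + 2.9 − 3.8 − 4.6 + 5.5) / 7 = 2.5143%
Σ(R_i − R̄_i)(R_m − R̄_m) = 85.5371  ⇒  Cov = 85.5371 / 6 = 14.2562
Σ(R_m − R̄_m)² = 188.4686  ⇒  Var(R_m) = 188.4686 / 6 = 31.4114
β = Cov / Var(R_m) = 14.2562 / 31.4114 = 0.4539
MRP = 7.18% − 2.94% = 4.24%
E(R) = R_f + β × MRP = 2.94% + 0.4539 × 4.24% = 4.86%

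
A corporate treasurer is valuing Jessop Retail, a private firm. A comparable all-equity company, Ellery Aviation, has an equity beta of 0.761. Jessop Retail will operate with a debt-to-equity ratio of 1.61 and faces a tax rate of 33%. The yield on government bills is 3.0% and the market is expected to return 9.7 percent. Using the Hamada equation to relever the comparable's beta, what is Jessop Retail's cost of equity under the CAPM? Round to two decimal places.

β_L = β_U × [1 + (1 − t)(D/E)] = 0.761 × [1 + (1 − 0.33) × 1.61]
    = 0.761 × [1 + 0.67 × 1.61] = 0.761 × 2.0787 = 1.5819
MRP = 9.7% − 3.0% = 6.70%
E(R) = R_f + β_L × MRP = 3.0% + 1.5819 × 6.7% = 13.60%

13.60%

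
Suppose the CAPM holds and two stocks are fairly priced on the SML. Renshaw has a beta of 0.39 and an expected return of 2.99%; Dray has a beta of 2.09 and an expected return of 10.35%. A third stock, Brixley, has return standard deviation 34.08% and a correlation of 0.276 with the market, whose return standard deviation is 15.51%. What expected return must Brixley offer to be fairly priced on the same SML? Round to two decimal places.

3.93%

MRP = (10.35% − 2.99%) / (2.09 − 0.39) = 4.3294%
R_f = 2.99% − 0.39 × 4.3294% = 1.3015%
β_Brixley = ρ·σ_i/σ_m = 0.276 × 34.08 / 15.51 = 0.6065
E(R_Brixley) = R_f + β × MRP = 1.3015% + 0.6065 × 4.3294% = 3.93%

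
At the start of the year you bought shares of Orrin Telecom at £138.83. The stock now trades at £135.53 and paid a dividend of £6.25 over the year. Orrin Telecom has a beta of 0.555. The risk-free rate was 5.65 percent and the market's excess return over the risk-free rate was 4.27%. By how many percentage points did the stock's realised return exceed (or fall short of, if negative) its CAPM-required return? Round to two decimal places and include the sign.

Realised HPR = (P1 + D1 − P0) / P0 = (135.53 + 6.25 − 138.83) / 138.83 = 2.95 / 138.83 = 2.1249%
CAPM required = R_f + β·MRP = 5.65% + 0.555 × 4.27% = 8.01985%
α = realised − required = 2.1249% − 8.01985% = -5.89%

-5.89%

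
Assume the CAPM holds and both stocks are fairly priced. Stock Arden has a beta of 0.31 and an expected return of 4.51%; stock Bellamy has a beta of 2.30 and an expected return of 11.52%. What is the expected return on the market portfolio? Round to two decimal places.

Both satisfy E(R) = R_f + β·MRP, so the slope of the SML is
MRP = (11.52% − 4.51%) / (2.30 − 0.31) = 7.01% / 1.99 = 3.5226%
R_f = E(R_Arden) − β_Arden·MRP = 4.51% − 0.31 × 3.5226% = 3.4180%
E(R_m) = R_f + MRP = 3.4180% + 3.5226% = 6.94%

6.94%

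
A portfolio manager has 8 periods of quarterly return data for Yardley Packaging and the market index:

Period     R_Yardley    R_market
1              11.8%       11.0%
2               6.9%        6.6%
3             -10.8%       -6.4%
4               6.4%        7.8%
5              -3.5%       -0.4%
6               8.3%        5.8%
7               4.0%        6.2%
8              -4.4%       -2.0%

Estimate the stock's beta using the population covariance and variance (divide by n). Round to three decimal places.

1.293

Mean R_i = (11.8 + 6.9 − 10.8 + 6.4 − 3.5 + 8.3 + 4.0 − 4.4) / 8 = 2.3375%
Mean R_m = (11.0 + 6.6 − 6.4 + 7.8 − 0.4 + 5.8 + 6.2 − 2.0) / 8 = 3.5750%
Σ(R_i − R̄_i)(R_m − R̄_m) = 310.6675  ⇒  Cov = 310.6675 / 8 = 38.8334
Σ(R_m − R̄_m)² = 240.3550  ⇒  Var(R_m) = 240.3550 / 8 = 30.0444
β = Cov / Var(R_m) = 38.8334 / 30.0444 = 1.2925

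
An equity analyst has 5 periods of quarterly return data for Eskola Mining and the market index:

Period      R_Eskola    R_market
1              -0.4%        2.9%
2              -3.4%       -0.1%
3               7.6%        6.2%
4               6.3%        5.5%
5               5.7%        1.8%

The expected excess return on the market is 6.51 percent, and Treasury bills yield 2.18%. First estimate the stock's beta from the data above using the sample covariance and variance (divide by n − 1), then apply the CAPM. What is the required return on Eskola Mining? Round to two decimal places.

Mean R_i = (-0.4 − 3.4 + 7.6 + 6.3 + 5.7) / 5 = 3.1600%
Mean R_m = (2.9 − 0.1 + 6.2 + 5.5 + 1.8) / 5 = 3.2600%
Σ(R_i − R̄_i)(R_m − R̄_m) = 39.7020  ⇒  Cov = 39.7020 / 4 = 9.9255
Σ(R_m − R̄_m)² = 27.2120  ⇒  Var(R_m) = 27.2120 / 4 = 6.8030
β = Cov / Var(R_m) = 9.9255 / 6.8030 = 1.4590
E(R) = R_f + β × MRP = 2.18% + 1.4590 × 6.51% = 11.68%

11.68%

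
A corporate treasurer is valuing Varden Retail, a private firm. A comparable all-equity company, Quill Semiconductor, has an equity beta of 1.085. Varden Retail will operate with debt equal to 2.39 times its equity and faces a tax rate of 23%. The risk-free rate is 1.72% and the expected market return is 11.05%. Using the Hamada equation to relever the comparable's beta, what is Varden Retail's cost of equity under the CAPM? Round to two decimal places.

β_L = β_U × [1 + (1 − t)(D/E)] = 1.085 × [1 + (1 − 0.23) × 2.39]
    = 1.085 × [1 + 0.77 × 2.39] = 1.085 × 2.8403 = 3.0817
MRP = 11.05% − 1.72% = 9.33%
E(R) = R_f + β_L × MRP = 1.72% + 3.0817 × 9.33% = 30.47%

30.47%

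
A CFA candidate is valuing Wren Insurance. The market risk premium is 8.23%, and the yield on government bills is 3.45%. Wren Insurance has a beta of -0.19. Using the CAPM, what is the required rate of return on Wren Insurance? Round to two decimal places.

1.89%

E(R) = R_f + β × MRP = 3.45% + -0.19 × 8.23% = 1.89%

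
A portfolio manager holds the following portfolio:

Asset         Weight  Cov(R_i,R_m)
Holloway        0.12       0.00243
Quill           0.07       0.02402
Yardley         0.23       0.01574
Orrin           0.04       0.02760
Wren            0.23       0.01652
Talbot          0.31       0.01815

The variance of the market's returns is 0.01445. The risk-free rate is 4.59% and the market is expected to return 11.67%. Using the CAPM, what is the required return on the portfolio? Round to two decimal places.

β_Holloway = 0.00243 / 0.01445 = 0.1682
β_Quill = 0.02402 / 0.01445 = 1.6623
β_Yardley = 0.01574 / 0.01445 = 1.0893
β_Orrin = 0.02760 / 0.01445 = 1.9100
β_Wren = 0.01652 / 0.01445 = 1.1433
β_Talbot = 0.01815 / 0.01445 = 1.2561
β_P = Σ w_i β_i = 0.12×0.1682 + 0.07×1.6623 + 0.23×1.0893 + 0.04×1.9100 + 0.23×1.1433 + 0.31×1.2561 = 1.1158
MRP = 11.67% − 4.59% = 7.08%
E(R_P) = R_f + β_P × MRP = 4.59% + 1.1158 × 7.08% = 12.49%

12.49%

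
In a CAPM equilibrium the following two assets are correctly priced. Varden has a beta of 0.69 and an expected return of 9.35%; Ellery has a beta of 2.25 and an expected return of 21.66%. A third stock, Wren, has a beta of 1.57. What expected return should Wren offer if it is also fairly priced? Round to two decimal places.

MRP (SML slope) = (21.66% − 9.35%) / (2.25 − 0.69) = 12.31% / 1.56 = 7.8910%
R_f (intercept) = 9.35% − 0.69 × 7.8910% = 3.9052%
E(R_Wren) = R_f + β × MRP = 3.9052% + 1.57 × 7.8910% = 16.29%

16.29%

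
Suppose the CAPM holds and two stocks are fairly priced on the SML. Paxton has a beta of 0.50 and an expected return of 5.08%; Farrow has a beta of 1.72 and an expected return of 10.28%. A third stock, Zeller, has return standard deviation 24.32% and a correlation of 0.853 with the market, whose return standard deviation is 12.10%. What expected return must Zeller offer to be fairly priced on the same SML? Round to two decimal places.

10.26%

MRP = (10.28% − 5.08%) / (1.72 − 0.50) = 4.2623%
R_f = 5.08% − 0.50 × 4.2623% = 2.9489%
β_Zeller = ρ·σ_i/σ_m = 0.853 × 24.32 / 12.10 = 1.7145
E(R_Zeller) = R_f + β × MRP = 2.9489% + 1.7145 × 4.2623% = 10.26%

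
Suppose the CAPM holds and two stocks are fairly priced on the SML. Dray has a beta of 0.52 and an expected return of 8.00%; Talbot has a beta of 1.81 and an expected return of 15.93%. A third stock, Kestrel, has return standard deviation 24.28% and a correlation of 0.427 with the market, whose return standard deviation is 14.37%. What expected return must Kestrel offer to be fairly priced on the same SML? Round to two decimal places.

9.24%

MRP = (15.93% − 8.00%) / (1.81 − 0.52) = 6.1473%
R_f = 8.00% − 0.52 × 6.1473% = 4.8034%
β_Kestrel = ρ·σ_i/σ_m = 0.427 × 24.28 / 14.37 = 0.7215
E(R_Kestrel) = R_f + β × MRP = 4.8034% + 0.7215 × 6.1473% = 9.24%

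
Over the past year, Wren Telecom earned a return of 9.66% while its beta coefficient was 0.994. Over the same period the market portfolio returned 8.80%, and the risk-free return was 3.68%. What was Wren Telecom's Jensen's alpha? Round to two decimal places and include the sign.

Market excess return = 8.80% − 3.68% = 5.12%
CAPM benchmark = R_f + β(R_m − R_f) = 3.68% + 0.994 × 5.12% = 8.76928%
α = actual − benchmark = 9.66% − 8.76928% = +0.89%

+0.89%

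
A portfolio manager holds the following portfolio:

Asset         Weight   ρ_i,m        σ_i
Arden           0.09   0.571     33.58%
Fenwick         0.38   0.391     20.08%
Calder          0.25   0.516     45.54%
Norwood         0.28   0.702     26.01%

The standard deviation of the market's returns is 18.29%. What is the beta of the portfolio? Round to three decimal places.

0.858

β_Arden = 0.571 × 33.58% / 18.29% = 1.0483
β_Fenwick = 0.391 × 20.08% / 18.29% = 0.4293
β_Calder = 0.516 × 45.54% / 18.29% = 1.2848
β_Norwood = 0.702 × 26.01% / 18.29% = 0.9983
β_P = Σ w_i β_i = 0.09×1.0483 + 0.38×0.4293 + 0.25×1.2848 + 0.28×0.9983 = 0.8582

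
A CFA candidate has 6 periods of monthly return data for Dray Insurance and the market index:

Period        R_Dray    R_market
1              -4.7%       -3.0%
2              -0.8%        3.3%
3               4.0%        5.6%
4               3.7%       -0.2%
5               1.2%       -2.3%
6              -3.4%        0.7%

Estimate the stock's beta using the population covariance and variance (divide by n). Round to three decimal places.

0.516

Mean R_i = (-4.7 − 0.8 + 4.0 + 3.7 + 1.2 − 3.4) / 6 = 0.0000%
Mean R_m = (-3.0 + 3.3 + 5.6 − 0.2 − 2.3 + 0.7) / 6 = 0.6833%
Σ(R_i − R̄_i)(R_m − R̄_m) = 27.9800  ⇒  Cov = 27.9800 / 6 = 4.6633
Σ(R_m − R̄_m)² = 54.2683  ⇒  Var(R_m) = 54.2683 / 6 = 9.0447
β = Cov / Var(R_m) = 4.6633 / 9.0447 = 0.5156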